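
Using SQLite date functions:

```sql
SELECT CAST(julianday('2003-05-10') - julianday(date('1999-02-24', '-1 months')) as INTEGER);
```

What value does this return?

1567

Adding -1 month to 1999-02-24 gives 1999-01-24.
7 days remain in January 1999 after the 24th (31 − 24).
Full months from February 1999 through April 2003 contribute their day counts.
Then 10 days into May 2003.
Total: 7 + 28 + 31 + 30 + 31 + 30 + 31 + 31 + 30 + 31 + 30 + 31 + 31 + 29 + 31 + 30 + 31 + 30 + 31 + 31 + 30 + 31 + 30 + 31 + 31 + 28 + 31 + 30 + 31 + 30 + 31 + 31 + 30 + 31 + 30 + 31 + 31 + 28 + 31 + 30 + 31 + 30 + 31 + 31 + 30 + 31 + 30 + 31 + 31 + 28 + 31 + 30 + 10 = 1567.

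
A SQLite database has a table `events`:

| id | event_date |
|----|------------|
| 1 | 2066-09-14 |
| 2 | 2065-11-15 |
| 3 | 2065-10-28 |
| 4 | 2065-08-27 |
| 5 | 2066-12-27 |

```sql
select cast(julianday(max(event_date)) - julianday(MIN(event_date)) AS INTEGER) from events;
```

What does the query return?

487

MIN = 2065-08-27, MAX = 2066-12-27.
4 days remain in August 2065 after the 27th (31 − 27).
Full months from September 2065 through November 2066 contribute their day counts.
Then 27 days into December 2066.
Total: 4 + 30 + 31 + 30 + 31 + 31 + 28 + 31 + 30 + 31 + 30 + 31 + 31 + 30 + 31 + 30 + 27 = 487.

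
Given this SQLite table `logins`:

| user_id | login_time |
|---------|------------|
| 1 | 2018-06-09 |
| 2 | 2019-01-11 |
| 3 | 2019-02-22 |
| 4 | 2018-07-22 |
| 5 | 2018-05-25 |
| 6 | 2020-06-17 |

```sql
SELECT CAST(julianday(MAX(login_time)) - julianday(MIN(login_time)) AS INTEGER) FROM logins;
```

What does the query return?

MIN = 2018-05-25, MAX = 2020-06-17.
6 days remain in May 2018 after the 25th (31 − 25).
Full months from June 2018 through May 2020 contribute their day counts.
Then 17 days into June 2020.
Total: 6 + 30 + 31 + 31 + 30 + 31 + 30 + 31 + 31 + 28 + 31 + 30 + 31 + 30 + 31 + 31 + 30 + 31 + 30 + 31 + 31 + 29 + 31 + 30 + 31 + 17 = 754.

754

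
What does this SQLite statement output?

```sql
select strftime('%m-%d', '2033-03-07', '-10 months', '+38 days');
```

06-14

First apply '-10 months', '+38 days': 2033-03-07 → 2032-06-14.
`%m-%d` extracts the month-day: 06-14.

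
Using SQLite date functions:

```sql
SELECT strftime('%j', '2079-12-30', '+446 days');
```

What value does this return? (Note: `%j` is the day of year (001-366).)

First apply '+446 days': 2079-12-30 → 2081-03-20.
Day-of-year for 2081-03-20: days since 2081-01-01 inclusive = 79, zero-padded to 079.

079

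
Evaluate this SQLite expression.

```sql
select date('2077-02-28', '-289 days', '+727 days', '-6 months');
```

Applying '-289 days' to 2077-02-28: counting 289 days back gives 2076-05-15.
Applying '+727 days' to 2076-05-15: counting 727 days forward gives 2078-05-12.
Adding -6 months to 2078-05-12 gives 2077-11-12.

2077-11-12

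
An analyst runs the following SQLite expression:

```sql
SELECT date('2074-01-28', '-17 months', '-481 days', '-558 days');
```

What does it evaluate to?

2069-10-24

Adding -17 months to 2074-01-28 gives 2072-08-28.
Applying '-481 days' to 2072-08-28: counting 481 days back gives 2071-05-05.
Applying '-558 days' to 2071-05-05: counting 558 days back gives 2069-10-24.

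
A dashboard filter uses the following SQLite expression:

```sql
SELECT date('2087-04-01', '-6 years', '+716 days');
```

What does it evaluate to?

Adding -6 years to 2087-04-01 gives 2081-04-01.
Applying '+716 days' to 2081-04-01: counting 716 days forward gives 2083-03-18.

2083-03-18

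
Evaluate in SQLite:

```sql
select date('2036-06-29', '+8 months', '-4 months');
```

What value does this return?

Adding +8 months to 2036-06-29 targets 2037-02-29. February 2037 has only 28 days, so SQLite normalizes the 1-day overflow forward to 2037-03-01.
Adding -4 months to 2037-03-01 gives 2036-11-01.

2036-11-01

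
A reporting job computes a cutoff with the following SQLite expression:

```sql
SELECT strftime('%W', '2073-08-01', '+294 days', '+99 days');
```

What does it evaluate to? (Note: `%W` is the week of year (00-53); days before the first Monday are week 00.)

First apply '+294 days', '+99 days': 2073-08-01 → 2074-08-29.
2074-08-29 is a Wednesday. SQLite's %W counts Mondays since the year started; the result is 35.

35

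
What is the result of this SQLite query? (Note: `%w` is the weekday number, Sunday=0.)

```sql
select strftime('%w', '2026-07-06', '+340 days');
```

5

First apply '+340 days': 2026-07-06 → 2027-06-11.
2027-06-11 is a Friday; with Sunday=0 that is 5.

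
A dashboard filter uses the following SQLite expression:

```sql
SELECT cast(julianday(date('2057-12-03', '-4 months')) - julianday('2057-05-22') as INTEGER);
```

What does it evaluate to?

73

Adding -4 months to 2057-12-03 gives 2057-08-03.
9 days remain in May 2057 after the 22nd (31 − 22).
June 2057: 30 days.
July 2057: 31 days.
Then 3 days into August 2057.
Total: 9 + 30 + 31 + 3 = 73.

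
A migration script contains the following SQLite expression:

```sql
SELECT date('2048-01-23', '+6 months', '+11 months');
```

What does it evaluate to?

Adding +6 months to 2048-01-23 gives 2048-07-23.
Adding +11 months to 2048-07-23 gives 2049-06-23.

2049-06-23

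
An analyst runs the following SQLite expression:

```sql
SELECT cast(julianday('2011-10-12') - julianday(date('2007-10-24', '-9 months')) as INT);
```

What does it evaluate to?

1722

Adding -9 months to 2007-10-24 gives 2007-01-24.
7 days remain in January 2007 after the 24th (31 − 24).
Full months from February 2007 through September 2011 contribute their day counts.
Then 12 days into October 2011.
Total: 7 + 28 + 31 + 30 + 31 + 30 + 31 + 31 + 30 + 31 + 30 + 31 + 31 + 29 + 31 + 30 + 31 + 30 + 31 + 31 + 30 + 31 + 30 + 31 + 31 + 28 + 31 + 30 + 31 + 30 + 31 + 31 + 30 + 31 + 30 + 31 + 31 + 28 + 31 + 30 + 31 + 30 + 31 + 31 + 30 + 31 + 30 + 31 + 31 + 28 + 31 + 30 + 31 + 30 + 31 + 31 + 30 + 12 = 1722.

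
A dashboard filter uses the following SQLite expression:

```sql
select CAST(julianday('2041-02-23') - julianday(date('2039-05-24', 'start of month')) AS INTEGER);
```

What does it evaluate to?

664

`start of month` rewinds 2039-05-24 to 2039-05-01.
30 days remain in May 2039 after the 1st (31 − 1).
Full months from June 2039 through January 2041 contribute their day counts.
Then 23 days into February 2041.
Total: 30 + 30 + 31 + 31 + 30 + 31 + 30 + 31 + 31 + 29 + 31 + 30 + 31 + 30 + 31 + 31 + 30 + 31 + 30 + 31 + 31 + 23 = 664.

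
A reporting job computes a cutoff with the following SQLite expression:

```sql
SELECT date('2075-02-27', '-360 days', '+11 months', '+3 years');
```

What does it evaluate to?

2078-02-04

Applying '-360 days' to 2075-02-27: counting 360 days back gives 2074-03-04.
Adding +11 months to 2074-03-04 gives 2075-02-04.
Adding +3 years to 2075-02-04 gives 2078-02-04.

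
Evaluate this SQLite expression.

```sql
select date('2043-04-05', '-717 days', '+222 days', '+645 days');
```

Applying '-717 days' to 2043-04-05: counting 717 days back gives 2041-04-18.
Applying '+222 days' to 2041-04-18: counting 222 days forward gives 2041-11-26.
Applying '+645 days' to 2041-11-26: counting 645 days forward gives 2043-09-02.

2043-09-02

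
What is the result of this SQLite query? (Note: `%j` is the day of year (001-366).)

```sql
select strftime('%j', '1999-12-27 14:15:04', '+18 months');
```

First apply '+18 months': 1999-12-27 14:15:04 → 2001-06-27 14:15:04.
Day-of-year for 2001-06-27: days since 2001-01-01 inclusive = 178, zero-padded to 178.

178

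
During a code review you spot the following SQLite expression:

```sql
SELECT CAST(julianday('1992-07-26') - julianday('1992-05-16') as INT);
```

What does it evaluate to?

15 days remain in May 1992 after the 16th (31 − 16).
June 1992: 30 days.
Then 26 days into July 1992.
Total: 15 + 30 + 26 = 71.

71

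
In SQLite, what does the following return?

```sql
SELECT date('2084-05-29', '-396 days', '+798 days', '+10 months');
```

Applying '-396 days' to 2084-05-29: counting 396 days back gives 2083-04-29.
Applying '+798 days' to 2083-04-29: counting 798 days forward gives 2085-07-05.
Adding +10 months to 2085-07-05 gives 2086-05-05.

2086-05-05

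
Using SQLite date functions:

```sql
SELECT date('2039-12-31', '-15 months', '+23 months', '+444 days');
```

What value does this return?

2041-11-19

Adding -15 months to 2039-12-31 targets 2038-09-31. September 2038 has only 30 days, so SQLite normalizes the 1-day overflow forward to 2038-10-01.
Adding +23 months to 2038-10-01 gives 2040-09-01.
Applying '+444 days' to 2040-09-01: counting 444 days forward gives 2041-11-19.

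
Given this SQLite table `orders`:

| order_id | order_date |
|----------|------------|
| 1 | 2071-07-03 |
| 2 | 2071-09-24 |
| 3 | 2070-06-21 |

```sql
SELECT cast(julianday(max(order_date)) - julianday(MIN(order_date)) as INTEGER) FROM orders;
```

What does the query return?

MIN = 2070-06-21, MAX = 2071-09-24.
9 days remain in June 2070 after the 21st (30 − 21).
Full months from July 2070 through August 2071 contribute their day counts.
Then 24 days into September 2071.
Total: 9 + 31 + 31 + 30 + 31 + 30 + 31 + 31 + 28 + 31 + 30 + 31 + 30 + 31 + 31 + 24 = 460.

460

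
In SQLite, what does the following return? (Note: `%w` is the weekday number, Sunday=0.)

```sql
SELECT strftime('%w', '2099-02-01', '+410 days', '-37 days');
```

First apply '+410 days', '-37 days': 2099-02-01 → 2100-02-09.
2100-02-09 is a Tuesday; with Sunday=0 that is 2.

2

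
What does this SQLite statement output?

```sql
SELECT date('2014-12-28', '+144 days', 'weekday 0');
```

Applying '+144 days' to 2014-12-28: counting 144 days forward gives 2015-05-21.
`weekday 0` advances to the next Sunday; 2015-05-21 is a Thursday, so it moves forward to 2015-05-24.

2015-05-24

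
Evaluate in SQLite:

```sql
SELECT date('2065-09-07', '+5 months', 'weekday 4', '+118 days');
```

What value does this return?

Adding +5 months to 2065-09-07 gives 2066-02-07.
`weekday 4` advances to the next Thursday; 2066-02-07 is a Sunday, so it moves forward to 2066-02-11.
Applying '+118 days' to 2066-02-11: counting 118 days forward gives 2066-06-09.

2066-06-09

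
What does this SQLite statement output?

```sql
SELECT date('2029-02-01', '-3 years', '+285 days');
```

Adding -3 years to 2029-02-01 gives 2026-02-01.
Applying '+285 days' to 2026-02-01: counting 285 days forward gives 2026-11-13.

2026-11-13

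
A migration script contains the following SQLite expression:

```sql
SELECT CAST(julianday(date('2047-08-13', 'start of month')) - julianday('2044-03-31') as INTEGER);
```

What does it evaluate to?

`start of month` rewinds 2047-08-13 to 2047-08-01.
0 days remain in March 2044 after the 31st (31 − 31).
Full months from April 2044 through July 2047 contribute their day counts.
Then 1 day into August 2047.
Total: 0 + 30 + 31 + 30 + 31 + 31 + 30 + 31 + 30 + 31 + 31 + 28 + 31 + 30 + 31 + 30 + 31 + 31 + 30 + 31 + 30 + 31 + 31 + 28 + 31 + 30 + 31 + 30 + 31 + 31 + 30 + 31 + 30 + 31 + 31 + 28 + 31 + 30 + 31 + 30 + 31 + 1 = 1218.

1218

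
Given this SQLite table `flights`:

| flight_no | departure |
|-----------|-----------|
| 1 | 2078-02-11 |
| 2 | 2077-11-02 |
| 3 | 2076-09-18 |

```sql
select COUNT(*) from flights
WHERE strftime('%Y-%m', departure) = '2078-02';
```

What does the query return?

Rows with year-month 2078-02: 2078-02-11 → 1.

1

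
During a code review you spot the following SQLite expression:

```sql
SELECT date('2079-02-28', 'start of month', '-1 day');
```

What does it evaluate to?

2079-01-31

`start of month` rewinds 2079-02-28 to 2079-02-01.
Going back 1 day from 2079-02-01 reaches 2079-01-31 (last day of January, 31 days).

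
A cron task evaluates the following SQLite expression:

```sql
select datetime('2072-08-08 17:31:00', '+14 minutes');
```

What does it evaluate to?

+14 minutes from 2072-08-08 17:31:00 is 2072-08-08 17:45:00.

2072-08-08 17:45:00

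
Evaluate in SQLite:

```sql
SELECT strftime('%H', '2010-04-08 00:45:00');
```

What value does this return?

00

`%H` extracts the 2-digit hour (00-23): 00.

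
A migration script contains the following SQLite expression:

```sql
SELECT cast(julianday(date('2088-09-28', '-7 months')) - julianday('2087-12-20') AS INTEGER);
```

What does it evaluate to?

70

Adding -7 months to 2088-09-28 gives 2088-02-28.
11 days remain in December 2087 after the 20th (31 − 20).
January 2088: 31 days.
Then 28 days into February 2088.
Total: 11 + 31 + 28 = 70.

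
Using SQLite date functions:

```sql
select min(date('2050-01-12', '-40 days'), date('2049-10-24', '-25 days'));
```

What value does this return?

2049-09-29

date('2050-01-12', '-40 days') → 2049-12-03.
date('2049-10-24', '-25 days') → 2049-09-29.
Earlier of the two is 2049-09-29.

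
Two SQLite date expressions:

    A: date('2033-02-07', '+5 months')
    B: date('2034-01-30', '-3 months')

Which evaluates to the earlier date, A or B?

A

A = 2033-07-07.
B = 2033-10-30.
A is earlier.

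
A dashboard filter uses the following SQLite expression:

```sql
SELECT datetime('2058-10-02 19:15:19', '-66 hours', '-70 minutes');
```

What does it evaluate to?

-66 hours from 2058-10-02 19:15:19 is 2058-09-30 01:15:19 (crosses midnight).
70 minutes = 1h 10m; -70 minutes from 2058-09-30 01:15:19 is 2058-09-30 00:05:19.

2058-09-30 00:05:19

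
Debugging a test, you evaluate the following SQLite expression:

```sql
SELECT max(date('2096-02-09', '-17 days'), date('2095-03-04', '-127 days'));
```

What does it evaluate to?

2096-01-23

date('2096-02-09', '-17 days') → 2096-01-23.
date('2095-03-04', '-127 days') → 2094-10-28.
Later of the two is 2096-01-23.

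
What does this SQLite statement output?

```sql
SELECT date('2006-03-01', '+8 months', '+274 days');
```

Adding +8 months to 2006-03-01 gives 2006-11-01.
Applying '+274 days' to 2006-11-01: counting 274 days forward gives 2007-08-02.

2007-08-02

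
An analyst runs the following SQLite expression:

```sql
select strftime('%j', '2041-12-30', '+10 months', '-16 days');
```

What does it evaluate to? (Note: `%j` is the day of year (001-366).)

First apply '+10 months', '-16 days': 2041-12-30 → 2042-10-14.
Day-of-year for 2042-10-14: days since 2042-01-01 inclusive = 287, zero-padded to 287.

287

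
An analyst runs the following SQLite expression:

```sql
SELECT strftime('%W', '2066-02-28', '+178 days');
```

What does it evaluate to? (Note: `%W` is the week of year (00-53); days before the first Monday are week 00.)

First apply '+178 days': 2066-02-28 → 2066-08-25.
2066-08-25 is a Wednesday. SQLite's %W counts Mondays since the year started; the result is 34.

34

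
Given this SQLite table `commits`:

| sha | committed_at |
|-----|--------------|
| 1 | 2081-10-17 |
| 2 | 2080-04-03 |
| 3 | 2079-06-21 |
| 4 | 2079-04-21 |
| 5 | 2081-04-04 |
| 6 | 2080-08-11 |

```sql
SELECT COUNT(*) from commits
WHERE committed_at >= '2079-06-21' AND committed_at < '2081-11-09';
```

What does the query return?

Rows in [2079-06-21, 2081-11-09): 2081-10-17, 2080-04-03, 2079-06-21, 2081-04-04, 2080-08-11 → 5 rows.

5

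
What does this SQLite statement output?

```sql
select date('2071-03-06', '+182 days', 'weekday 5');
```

Applying '+182 days' to 2071-03-06: counting 182 days forward gives 2071-09-04.
`weekday 5` advances to the next Friday; 2071-09-04 is already a Friday, so it stays at 2071-09-04.

2071-09-04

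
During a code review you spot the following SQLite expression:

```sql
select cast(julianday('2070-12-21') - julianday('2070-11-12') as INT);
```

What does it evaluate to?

39

18 days remain in November 2070 after the 12th (30 − 12).
Then 21 days into December 2070.
Total: 18 + 21 = 39.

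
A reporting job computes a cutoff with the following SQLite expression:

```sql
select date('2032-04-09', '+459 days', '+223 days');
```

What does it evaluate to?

Applying '+459 days' to 2032-04-09: counting 459 days forward gives 2033-07-12.
Applying '+223 days' to 2033-07-12: counting 223 days forward gives 2034-02-20.

2034-02-20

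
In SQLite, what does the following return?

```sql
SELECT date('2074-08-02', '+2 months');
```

Adding +2 months to 2074-08-02 gives 2074-10-02.

2074-10-02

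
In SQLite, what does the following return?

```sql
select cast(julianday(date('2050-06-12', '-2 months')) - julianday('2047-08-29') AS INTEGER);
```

957

Adding -2 months to 2050-06-12 gives 2050-04-12.
2 days remain in August 2047 after the 29th (31 − 29).
Full months from September 2047 through March 2050 contribute their day counts.
Then 12 days into April 2050.
Total: 2 + 30 + 31 + 30 + 31 + 31 + 29 + 31 + 30 + 31 + 30 + 31 + 31 + 30 + 31 + 30 + 31 + 31 + 28 + 31 + 30 + 31 + 30 + 31 + 31 + 30 + 31 + 30 + 31 + 31 + 28 + 31 + 12 = 957.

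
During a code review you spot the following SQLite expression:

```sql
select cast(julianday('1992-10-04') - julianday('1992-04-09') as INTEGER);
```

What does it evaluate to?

21 days remain in April 1992 after the 9th (30 − 9).
May 1992: 31 days.
June 1992: 30 days.
July 1992: 31 days.
August 1992: 31 days.
September 1992: 30 days.
Then 4 days into October 1992.
Total: 21 + 31 + 30 + 31 + 31 + 30 + 4 = 178.

178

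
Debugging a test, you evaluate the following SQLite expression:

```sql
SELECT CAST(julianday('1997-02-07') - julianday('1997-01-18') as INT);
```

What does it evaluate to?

13 days remain in January 1997 after the 18th (31 − 18).
Then 7 days into February 1997.
Total: 13 + 7 = 20.

20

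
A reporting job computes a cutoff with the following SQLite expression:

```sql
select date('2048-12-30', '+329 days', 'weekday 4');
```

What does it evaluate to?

Applying '+329 days' to 2048-12-30: counting 329 days forward gives 2049-11-24.
`weekday 4` advances to the next Thursday; 2049-11-24 is a Wednesday, so it moves forward to 2049-11-25.

2049-11-25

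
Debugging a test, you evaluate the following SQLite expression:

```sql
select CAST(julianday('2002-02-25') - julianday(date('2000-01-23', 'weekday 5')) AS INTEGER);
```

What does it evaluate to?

759

`weekday 5` advances to the next Friday; 2000-01-23 is a Sunday, so it moves forward to 2000-01-28.
3 days remain in January 2000 after the 28th (31 − 28).
Full months from February 2000 through January 2002 contribute their day counts.
Then 25 days into February 2002.
Total: 3 + 29 + 31 + 30 + 31 + 30 + 31 + 31 + 30 + 31 + 30 + 31 + 31 + 28 + 31 + 30 + 31 + 30 + 31 + 31 + 30 + 31 + 30 + 31 + 31 + 25 = 759.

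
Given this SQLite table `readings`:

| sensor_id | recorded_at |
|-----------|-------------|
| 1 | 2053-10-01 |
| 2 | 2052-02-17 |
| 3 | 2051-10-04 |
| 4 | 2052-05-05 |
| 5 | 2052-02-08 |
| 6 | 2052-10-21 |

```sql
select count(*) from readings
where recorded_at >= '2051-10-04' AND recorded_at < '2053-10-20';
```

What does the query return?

Rows in [2051-10-04, 2053-10-20): 2053-10-01, 2052-02-17, 2051-10-04, 2052-05-05, 2052-02-08, 2052-10-21 → 6 rows.

6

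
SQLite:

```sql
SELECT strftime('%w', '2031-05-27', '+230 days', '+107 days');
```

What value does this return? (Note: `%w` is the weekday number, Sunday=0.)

First apply '+230 days', '+107 days': 2031-05-27 → 2032-04-28.
2032-04-28 is a Wednesday; with Sunday=0 that is 3.

3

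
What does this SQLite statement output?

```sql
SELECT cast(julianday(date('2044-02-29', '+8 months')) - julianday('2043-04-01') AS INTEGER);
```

577

Adding +8 months to 2044-02-29 gives 2044-10-29.
29 days remain in April 2043 after the 1st (30 − 1).
Full months from May 2043 through September 2044 contribute their day counts.
Then 29 days into October 2044.
Total: 29 + 31 + 30 + 31 + 31 + 30 + 31 + 30 + 31 + 31 + 29 + 31 + 30 + 31 + 30 + 31 + 31 + 30 + 29 = 577.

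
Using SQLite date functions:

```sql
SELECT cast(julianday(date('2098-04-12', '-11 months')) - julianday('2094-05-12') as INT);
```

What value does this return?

Adding -11 months to 2098-04-12 gives 2097-05-12.
19 days remain in May 2094 after the 12th (31 − 12).
Full months from June 2094 through April 2097 contribute their day counts.
Then 12 days into May 2097.
Total: 19 + 30 + 31 + 31 + 30 + 31 + 30 + 31 + 31 + 28 + 31 + 30 + 31 + 30 + 31 + 31 + 30 + 31 + 30 + 31 + 31 + 29 + 31 + 30 + 31 + 30 + 31 + 31 + 30 + 31 + 30 + 31 + 31 + 28 + 31 + 30 + 12 = 1096.

1096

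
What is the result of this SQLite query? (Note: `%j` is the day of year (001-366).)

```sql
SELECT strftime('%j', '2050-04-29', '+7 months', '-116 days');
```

217

First apply '+7 months', '-116 days': 2050-04-29 → 2050-08-05.
Day-of-year for 2050-08-05: days since 2050-01-01 inclusive = 217, zero-padded to 217.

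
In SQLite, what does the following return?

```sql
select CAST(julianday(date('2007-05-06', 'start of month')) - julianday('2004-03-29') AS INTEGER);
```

1128

`start of month` rewinds 2007-05-06 to 2007-05-01.
2 days remain in March 2004 after the 29th (31 − 29).
Full months from April 2004 through April 2007 contribute their day counts.
Then 1 day into May 2007.
Total: 2 + 30 + 31 + 30 + 31 + 31 + 30 + 31 + 30 + 31 + 31 + 28 + 31 + 30 + 31 + 30 + 31 + 31 + 30 + 31 + 30 + 31 + 31 + 28 + 31 + 30 + 31 + 30 + 31 + 31 + 30 + 31 + 30 + 31 + 31 + 28 + 31 + 30 + 1 = 1128.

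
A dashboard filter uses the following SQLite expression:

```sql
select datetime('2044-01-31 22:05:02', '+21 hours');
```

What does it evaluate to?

+21 hours from 2044-01-31 22:05:02 is 2044-02-01 19:05:02 (crosses midnight).

2044-02-01 19:05:02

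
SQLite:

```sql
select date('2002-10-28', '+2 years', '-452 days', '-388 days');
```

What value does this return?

2002-07-11

Adding +2 years to 2002-10-28 gives 2004-10-28.
Applying '-452 days' to 2004-10-28: counting 452 days back gives 2003-08-03.
Applying '-388 days' to 2003-08-03: counting 388 days back gives 2002-07-11.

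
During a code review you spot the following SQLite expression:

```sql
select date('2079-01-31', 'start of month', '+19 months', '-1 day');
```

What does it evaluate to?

`start of month` rewinds 2079-01-31 to 2079-01-01.
Adding +19 months to 2079-01-01 gives 2080-08-01.
Going back 1 day from 2080-08-01 reaches 2080-07-31 (last day of July, 31 days).

2080-07-31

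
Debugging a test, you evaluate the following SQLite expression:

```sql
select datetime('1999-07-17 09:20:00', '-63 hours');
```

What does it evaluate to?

1999-07-14 18:20:00

-63 hours from 1999-07-17 09:20:00 is 1999-07-14 18:20:00 (crosses midnight).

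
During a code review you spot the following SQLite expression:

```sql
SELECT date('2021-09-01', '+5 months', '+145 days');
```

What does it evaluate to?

Adding +5 months to 2021-09-01 gives 2022-02-01.
Applying '+145 days' to 2022-02-01: counting 145 days forward gives 2022-06-26.

2022-06-26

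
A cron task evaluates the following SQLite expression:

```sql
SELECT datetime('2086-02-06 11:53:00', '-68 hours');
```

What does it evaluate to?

2086-02-03 15:53:00

-68 hours from 2086-02-06 11:53:00 is 2086-02-03 15:53:00 (crosses midnight).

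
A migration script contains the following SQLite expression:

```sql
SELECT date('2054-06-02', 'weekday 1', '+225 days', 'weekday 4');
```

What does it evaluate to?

`weekday 1` advances to the next Monday; 2054-06-02 is a Tuesday, so it moves forward to 2054-06-08.
Applying '+225 days' to 2054-06-08: counting 225 days forward gives 2055-01-19.
`weekday 4` advances to the next Thursday; 2055-01-19 is a Tuesday, so it moves forward to 2055-01-21.

2055-01-21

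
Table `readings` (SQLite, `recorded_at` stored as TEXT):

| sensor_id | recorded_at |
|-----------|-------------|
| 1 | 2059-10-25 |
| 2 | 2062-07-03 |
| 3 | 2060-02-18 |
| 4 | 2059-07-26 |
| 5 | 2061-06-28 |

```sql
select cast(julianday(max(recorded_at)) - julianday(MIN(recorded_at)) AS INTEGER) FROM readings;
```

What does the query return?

1073

MIN = 2059-07-26, MAX = 2062-07-03.
5 days remain in July 2059 after the 26th (31 − 26).
Full months from August 2059 through June 2062 contribute their day counts.
Then 3 days into July 2062.
Total: 5 + 31 + 30 + 31 + 30 + 31 + 31 + 29 + 31 + 30 + 31 + 30 + 31 + 31 + 30 + 31 + 30 + 31 + 31 + 28 + 31 + 30 + 31 + 30 + 31 + 31 + 30 + 31 + 30 + 31 + 31 + 28 + 31 + 30 + 31 + 30 + 3 = 1073.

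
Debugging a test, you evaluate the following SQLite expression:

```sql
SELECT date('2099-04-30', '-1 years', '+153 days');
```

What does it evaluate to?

2098-09-30

Adding -1 year to 2099-04-30 gives 2098-04-30.
Applying '+153 days' to 2098-04-30: counting 153 days forward gives 2098-09-30.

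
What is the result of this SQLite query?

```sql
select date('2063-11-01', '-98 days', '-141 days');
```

Applying '-98 days' to 2063-11-01: counting 98 days back gives 2063-07-26.
Applying '-141 days' to 2063-07-26: counting 141 days back gives 2063-03-07.

2063-03-07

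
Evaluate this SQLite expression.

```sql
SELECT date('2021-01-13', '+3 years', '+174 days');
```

Adding +3 years to 2021-01-13 gives 2024-01-13.
Applying '+174 days' to 2024-01-13: counting 174 days forward gives 2024-07-05.

2024-07-05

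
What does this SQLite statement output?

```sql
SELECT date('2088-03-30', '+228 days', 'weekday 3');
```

Applying '+228 days' to 2088-03-30: counting 228 days forward gives 2088-11-13.
`weekday 3` advances to the next Wednesday; 2088-11-13 is a Saturday, so it moves forward to 2088-11-17.

2088-11-17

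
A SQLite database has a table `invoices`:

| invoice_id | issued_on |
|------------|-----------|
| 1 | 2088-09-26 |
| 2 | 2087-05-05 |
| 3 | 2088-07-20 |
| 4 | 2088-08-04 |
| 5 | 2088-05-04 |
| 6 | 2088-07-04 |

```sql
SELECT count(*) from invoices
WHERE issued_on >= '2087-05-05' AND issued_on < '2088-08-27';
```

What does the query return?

Rows in [2087-05-05, 2088-08-27): 2087-05-05, 2088-07-20, 2088-08-04, 2088-05-04, 2088-07-04 → 5 rows.

5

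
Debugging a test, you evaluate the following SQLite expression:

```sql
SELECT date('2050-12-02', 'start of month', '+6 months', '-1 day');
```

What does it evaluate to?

`start of month` rewinds 2050-12-02 to 2050-12-01.
Adding +6 months to 2050-12-01 gives 2051-06-01.
Going back 1 day from 2051-06-01 reaches 2051-05-31 (last day of May, 31 days).

2051-05-31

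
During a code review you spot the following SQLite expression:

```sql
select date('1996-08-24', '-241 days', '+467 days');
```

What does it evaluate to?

1997-04-07

Applying '-241 days' to 1996-08-24: counting 241 days back gives 1995-12-27.
Applying '+467 days' to 1995-12-27: counting 467 days forward gives 1997-04-07.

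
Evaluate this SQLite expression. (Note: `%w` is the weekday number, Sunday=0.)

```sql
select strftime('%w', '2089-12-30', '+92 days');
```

First apply '+92 days': 2089-12-30 → 2090-04-01.
2090-04-01 is a Saturday; with Sunday=0 that is 6.

6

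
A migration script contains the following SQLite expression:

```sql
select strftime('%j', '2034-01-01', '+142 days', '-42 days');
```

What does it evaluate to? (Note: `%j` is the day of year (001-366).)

101

First apply '+142 days', '-42 days': 2034-01-01 → 2034-04-11.
Day-of-year for 2034-04-11: days since 2034-01-01 inclusive = 101, zero-padded to 101.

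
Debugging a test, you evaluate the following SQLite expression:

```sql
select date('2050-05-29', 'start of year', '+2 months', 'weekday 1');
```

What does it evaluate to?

2050-03-07

`start of year` rewinds 2050-05-29 to 2050-01-01.
Adding +2 months to 2050-01-01 gives 2050-03-01.
`weekday 1` advances to the next Monday; 2050-03-01 is a Tuesday, so it moves forward to 2050-03-07.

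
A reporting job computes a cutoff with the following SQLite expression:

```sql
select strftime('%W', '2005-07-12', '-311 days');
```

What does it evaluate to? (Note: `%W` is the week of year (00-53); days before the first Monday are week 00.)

35

First apply '-311 days': 2005-07-12 → 2004-09-04.
2004-09-04 is a Saturday. SQLite's %W counts Mondays since the year started; the result is 35.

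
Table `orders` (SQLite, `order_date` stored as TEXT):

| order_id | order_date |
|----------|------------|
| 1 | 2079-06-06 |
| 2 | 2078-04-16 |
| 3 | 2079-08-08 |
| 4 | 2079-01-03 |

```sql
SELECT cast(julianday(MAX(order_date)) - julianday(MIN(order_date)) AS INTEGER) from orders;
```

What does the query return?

479

MIN = 2078-04-16, MAX = 2079-08-08.
14 days remain in April 2078 after the 16th (30 − 16).
Full months from May 2078 through July 2079 contribute their day counts.
Then 8 days into August 2079.
Total: 14 + 31 + 30 + 31 + 31 + 30 + 31 + 30 + 31 + 31 + 28 + 31 + 30 + 31 + 30 + 31 + 8 = 479.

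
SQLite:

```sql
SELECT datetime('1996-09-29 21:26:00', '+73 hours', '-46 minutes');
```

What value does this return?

1996-10-02 21:40:00

+73 hours from 1996-09-29 21:26:00 is 1996-10-02 22:26:00 (crosses midnight).
-46 minutes from 1996-10-02 22:26:00 is 1996-10-02 21:40:00.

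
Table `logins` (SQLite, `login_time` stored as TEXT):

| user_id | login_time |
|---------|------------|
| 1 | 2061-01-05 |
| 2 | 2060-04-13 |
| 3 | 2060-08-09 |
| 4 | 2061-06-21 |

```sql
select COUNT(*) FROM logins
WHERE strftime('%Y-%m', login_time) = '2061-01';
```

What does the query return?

Rows with year-month 2061-01: 2061-01-05 → 1.

1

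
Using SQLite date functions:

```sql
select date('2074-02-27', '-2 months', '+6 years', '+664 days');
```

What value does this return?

Adding -2 months to 2074-02-27 gives 2073-12-27.
Adding +6 years to 2073-12-27 gives 2079-12-27.
Applying '+664 days' to 2079-12-27: counting 664 days forward gives 2081-10-21.

2081-10-21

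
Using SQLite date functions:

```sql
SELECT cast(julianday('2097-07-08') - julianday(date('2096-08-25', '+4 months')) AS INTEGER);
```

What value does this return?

Adding +4 months to 2096-08-25 gives 2096-12-25.
6 days remain in December 2096 after the 25th (31 − 25).
Full months from January 2097 through June 2097 contribute their day counts.
Then 8 days into July 2097.
Total: 6 + 31 + 28 + 31 + 30 + 31 + 30 + 8 = 195.

195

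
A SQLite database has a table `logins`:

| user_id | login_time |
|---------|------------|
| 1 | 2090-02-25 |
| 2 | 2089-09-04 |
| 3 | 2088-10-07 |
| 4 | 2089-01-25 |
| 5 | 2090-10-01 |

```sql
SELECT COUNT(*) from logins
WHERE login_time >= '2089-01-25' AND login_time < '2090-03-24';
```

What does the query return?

3

Rows in [2089-01-25, 2090-03-24): 2090-02-25, 2089-09-04, 2089-01-25 → 3 rows.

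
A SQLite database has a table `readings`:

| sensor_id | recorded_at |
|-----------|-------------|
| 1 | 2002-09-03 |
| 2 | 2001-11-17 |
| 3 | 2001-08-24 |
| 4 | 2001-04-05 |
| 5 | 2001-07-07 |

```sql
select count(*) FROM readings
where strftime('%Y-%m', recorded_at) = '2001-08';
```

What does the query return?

1

Rows with year-month 2001-08: 2001-08-24 → 1.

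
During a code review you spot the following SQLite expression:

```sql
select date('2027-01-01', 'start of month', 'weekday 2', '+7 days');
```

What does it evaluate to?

`start of month` rewinds 2027-01-01 to 2027-01-01.
`weekday 2` advances to the next Tuesday; 2027-01-01 is a Friday, so it moves forward to 2027-01-05.
Advancing 7 more days within January lands on 2027-01-12.

2027-01-12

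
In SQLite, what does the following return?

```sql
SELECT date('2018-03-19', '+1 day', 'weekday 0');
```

Advancing 1 more day within March lands on 2018-03-20.
`weekday 0` advances to the next Sunday; 2018-03-20 is a Tuesday, so it moves forward to 2018-03-25.

2018-03-25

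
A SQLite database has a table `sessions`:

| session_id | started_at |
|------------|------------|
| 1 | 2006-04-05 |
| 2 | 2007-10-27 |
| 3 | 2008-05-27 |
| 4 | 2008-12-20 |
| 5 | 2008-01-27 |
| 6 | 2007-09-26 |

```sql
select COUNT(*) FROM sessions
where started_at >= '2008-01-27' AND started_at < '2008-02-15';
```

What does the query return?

1

Rows in [2008-01-27, 2008-02-15): 2008-01-27 → 1 row.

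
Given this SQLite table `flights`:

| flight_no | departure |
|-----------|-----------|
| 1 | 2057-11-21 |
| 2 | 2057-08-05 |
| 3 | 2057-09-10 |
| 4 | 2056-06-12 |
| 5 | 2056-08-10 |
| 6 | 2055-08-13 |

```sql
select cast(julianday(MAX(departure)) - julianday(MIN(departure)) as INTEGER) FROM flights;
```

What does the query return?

MIN = 2055-08-13, MAX = 2057-11-21.
18 days remain in August 2055 after the 13th (31 − 13).
Full months from September 2055 through October 2057 contribute their day counts.
Then 21 days into November 2057.
Total: 18 + 30 + 31 + 30 + 31 + 31 + 29 + 31 + 30 + 31 + 30 + 31 + 31 + 30 + 31 + 30 + 31 + 31 + 28 + 31 + 30 + 31 + 30 + 31 + 31 + 30 + 31 + 21 = 831.

831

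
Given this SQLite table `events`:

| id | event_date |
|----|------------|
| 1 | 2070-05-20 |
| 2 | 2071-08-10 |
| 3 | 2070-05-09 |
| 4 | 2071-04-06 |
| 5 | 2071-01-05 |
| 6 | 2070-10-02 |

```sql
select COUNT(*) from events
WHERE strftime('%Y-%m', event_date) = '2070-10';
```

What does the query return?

1

Rows with year-month 2070-10: 2070-10-02 → 1.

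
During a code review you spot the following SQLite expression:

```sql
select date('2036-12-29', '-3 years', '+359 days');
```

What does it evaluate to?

Adding -3 years to 2036-12-29 gives 2033-12-29.
Applying '+359 days' to 2033-12-29: counting 359 days forward gives 2034-12-23.

2034-12-23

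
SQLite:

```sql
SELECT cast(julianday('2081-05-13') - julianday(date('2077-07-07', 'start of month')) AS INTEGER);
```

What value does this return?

`start of month` rewinds 2077-07-07 to 2077-07-01.
30 days remain in July 2077 after the 1st (31 − 1).
Full months from August 2077 through April 2081 contribute their day counts.
Then 13 days into May 2081.
Total: 30 + 31 + 30 + 31 + 30 + 31 + 31 + 28 + 31 + 30 + 31 + 30 + 31 + 31 + 30 + 31 + 30 + 31 + 31 + 28 + 31 + 30 + 31 + 30 + 31 + 31 + 30 + 31 + 30 + 31 + 31 + 29 + 31 + 30 + 31 + 30 + 31 + 31 + 30 + 31 + 30 + 31 + 31 + 28 + 31 + 30 + 13 = 1412.

1412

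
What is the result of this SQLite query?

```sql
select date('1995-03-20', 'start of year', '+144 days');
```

`start of year` rewinds 1995-03-20 to 1995-01-01.
Applying '+144 days' to 1995-01-01: counting 144 days forward gives 1995-05-25.

1995-05-25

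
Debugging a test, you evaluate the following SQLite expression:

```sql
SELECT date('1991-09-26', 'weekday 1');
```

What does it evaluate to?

1991-09-30

`weekday 1` advances to the next Monday; 1991-09-26 is a Thursday, so it moves forward to 1991-09-30.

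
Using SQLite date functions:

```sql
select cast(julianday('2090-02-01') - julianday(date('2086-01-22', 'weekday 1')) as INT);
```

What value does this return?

1465

`weekday 1` advances to the next Monday; 2086-01-22 is a Tuesday, so it moves forward to 2086-01-28.
3 days remain in January 2086 after the 28th (31 − 28).
Full months from February 2086 through January 2090 contribute their day counts.
Then 1 day into February 2090.
Total: 3 + 28 + 31 + 30 + 31 + 30 + 31 + 31 + 30 + 31 + 30 + 31 + 31 + 28 + 31 + 30 + 31 + 30 + 31 + 31 + 30 + 31 + 30 + 31 + 31 + 29 + 31 + 30 + 31 + 30 + 31 + 31 + 30 + 31 + 30 + 31 + 31 + 28 + 31 + 30 + 31 + 30 + 31 + 31 + 30 + 31 + 30 + 31 + 31 + 1 = 1465.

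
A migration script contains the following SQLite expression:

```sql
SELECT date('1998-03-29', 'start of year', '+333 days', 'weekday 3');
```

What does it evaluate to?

`start of year` rewinds 1998-03-29 to 1998-01-01.
Applying '+333 days' to 1998-01-01: counting 333 days forward gives 1998-11-30.
`weekday 3` advances to the next Wednesday; 1998-11-30 is a Monday, so it moves forward to 1998-12-02.

1998-12-02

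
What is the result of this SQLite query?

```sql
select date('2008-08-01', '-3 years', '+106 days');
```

Adding -3 years to 2008-08-01 gives 2005-08-01.
Applying '+106 days' to 2005-08-01: counting 106 days forward gives 2005-11-15.

2005-11-15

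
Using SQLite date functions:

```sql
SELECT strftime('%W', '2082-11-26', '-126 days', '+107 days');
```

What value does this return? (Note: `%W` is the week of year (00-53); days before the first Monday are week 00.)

44

First apply '-126 days', '+107 days': 2082-11-26 → 2082-11-07.
2082-11-07 is a Saturday. SQLite's %W counts Mondays since the year started; the result is 44.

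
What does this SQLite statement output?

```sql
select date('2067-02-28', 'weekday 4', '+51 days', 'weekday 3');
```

2067-04-27

`weekday 4` advances to the next Thursday; 2067-02-28 is a Monday, so it moves forward to 2067-03-03.
Applying '+51 days' to 2067-03-03: counting 51 days forward gives 2067-04-23.
`weekday 3` advances to the next Wednesday; 2067-04-23 is a Saturday, so it moves forward to 2067-04-27.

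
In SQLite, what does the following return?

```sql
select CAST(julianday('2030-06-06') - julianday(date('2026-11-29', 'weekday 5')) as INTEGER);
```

`weekday 5` advances to the next Friday; 2026-11-29 is a Sunday, so it moves forward to 2026-12-04.
27 days remain in December 2026 after the 4th (31 − 4).
Full months from January 2027 through May 2030 contribute their day counts.
Then 6 days into June 2030.
Total: 27 + 31 + 28 + 31 + 30 + 31 + 30 + 31 + 31 + 30 + 31 + 30 + 31 + 31 + 29 + 31 + 30 + 31 + 30 + 31 + 31 + 30 + 31 + 30 + 31 + 31 + 28 + 31 + 30 + 31 + 30 + 31 + 31 + 30 + 31 + 30 + 31 + 31 + 28 + 31 + 30 + 31 + 6 = 1280.

1280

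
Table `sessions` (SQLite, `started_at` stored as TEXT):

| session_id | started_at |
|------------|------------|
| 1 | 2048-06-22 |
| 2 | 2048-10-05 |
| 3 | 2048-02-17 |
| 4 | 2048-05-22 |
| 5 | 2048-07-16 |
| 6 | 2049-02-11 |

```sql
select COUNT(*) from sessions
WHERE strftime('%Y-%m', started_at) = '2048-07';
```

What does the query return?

Rows with year-month 2048-07: 2048-07-16 → 1.

1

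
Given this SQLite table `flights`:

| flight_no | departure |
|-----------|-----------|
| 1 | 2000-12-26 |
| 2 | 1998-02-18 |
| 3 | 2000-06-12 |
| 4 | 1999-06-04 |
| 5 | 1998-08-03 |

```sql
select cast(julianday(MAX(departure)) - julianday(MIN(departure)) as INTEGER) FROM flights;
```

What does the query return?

1042

MIN = 1998-02-18, MAX = 2000-12-26.
10 days remain in February 1998 after the 18th (28 − 18).
Full months from March 1998 through November 2000 contribute their day counts.
Then 26 days into December 2000.
Total: 10 + 31 + 30 + 31 + 30 + 31 + 31 + 30 + 31 + 30 + 31 + 31 + 28 + 31 + 30 + 31 + 30 + 31 + 31 + 30 + 31 + 30 + 31 + 31 + 29 + 31 + 30 + 31 + 30 + 31 + 31 + 30 + 31 + 30 + 26 = 1042.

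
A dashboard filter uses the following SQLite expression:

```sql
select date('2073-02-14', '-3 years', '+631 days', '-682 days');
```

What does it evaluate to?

Adding -3 years to 2073-02-14 gives 2070-02-14.
Applying '+631 days' to 2070-02-14: counting 631 days forward gives 2071-11-07.
Applying '-682 days' to 2071-11-07: counting 682 days back gives 2069-12-25.

2069-12-25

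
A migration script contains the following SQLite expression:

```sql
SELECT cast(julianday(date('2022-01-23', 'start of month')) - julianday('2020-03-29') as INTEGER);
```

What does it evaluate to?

`start of month` rewinds 2022-01-23 to 2022-01-01.
2 days remain in March 2020 after the 29th (31 − 29).
Full months from April 2020 through December 2021 contribute their day counts.
Then 1 day into January 2022.
Total: 2 + 30 + 31 + 30 + 31 + 31 + 30 + 31 + 30 + 31 + 31 + 28 + 31 + 30 + 31 + 30 + 31 + 31 + 30 + 31 + 30 + 31 + 1 = 643.

643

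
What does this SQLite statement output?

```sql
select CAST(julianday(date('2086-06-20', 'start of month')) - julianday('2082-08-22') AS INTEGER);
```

`start of month` rewinds 2086-06-20 to 2086-06-01.
9 days remain in August 2082 after the 22nd (31 − 22).
Full months from September 2082 through May 2086 contribute their day counts.
Then 1 day into June 2086.
Total: 9 + 30 + 31 + 30 + 31 + 31 + 28 + 31 + 30 + 31 + 30 + 31 + 31 + 30 + 31 + 30 + 31 + 31 + 29 + 31 + 30 + 31 + 30 + 31 + 31 + 30 + 31 + 30 + 31 + 31 + 28 + 31 + 30 + 31 + 30 + 31 + 31 + 30 + 31 + 30 + 31 + 31 + 28 + 31 + 30 + 31 + 1 = 1379.

1379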